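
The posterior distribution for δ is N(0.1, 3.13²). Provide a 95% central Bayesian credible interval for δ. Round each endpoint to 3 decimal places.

The posterior is symmetric, so the 95% equal-tailed interval is δ = 0.1 ± z·3.13 with z = 1.960.
Half-width: 1.960 × 3.13 = 6.135.
0.1 − 6.135 = -6.035; 0.1 + 6.135 = 6.235.

[-6.035, 6.235]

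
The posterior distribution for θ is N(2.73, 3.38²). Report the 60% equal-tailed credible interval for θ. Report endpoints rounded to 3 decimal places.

The posterior is symmetric, so the 60% equal-tailed interval is θ = 2.73 ± z·3.38 with z = 0.842.
Half-width: 0.842 × 3.38 = 2.845.
2.73 − 2.845 = -0.115; 2.73 + 2.845 = 5.575.

[-0.115, 5.575]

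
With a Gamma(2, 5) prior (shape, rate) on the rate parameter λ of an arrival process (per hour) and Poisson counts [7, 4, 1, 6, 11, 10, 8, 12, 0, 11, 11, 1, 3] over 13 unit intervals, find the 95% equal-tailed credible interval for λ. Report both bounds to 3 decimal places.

[3.871, 5.901]

Posterior: Gamma(2+85, 5+13) = Gamma(87, 18) (shape, rate).
Equal-tailed 95% interval: Gamma(87, 18) quantiles at 0.025 and 0.975.
Posterior mean ≈ 4.833, SD ≈ 0.518; a Normal approximation gives roughly [3.818, 5.849].
Exact: lower = 3.871; upper = 5.901.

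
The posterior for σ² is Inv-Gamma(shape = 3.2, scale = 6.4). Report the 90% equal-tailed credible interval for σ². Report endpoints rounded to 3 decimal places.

Inverse-Gamma(3.2, 6.4) quantiles: F⁻¹(0.05) and F⁻¹(0.95).
Equivalently, 1/σ² ~ Gamma(3.2, rate = 6.4); invert its 0.95 and 0.05 quantiles.
Posterior mean ≈ 2.909, SD ≈ 2.656; a Normal approximation gives roughly [-1.459, 7.277].
Exact: lower = 0.971; upper = 6.943.

[0.971, 6.943]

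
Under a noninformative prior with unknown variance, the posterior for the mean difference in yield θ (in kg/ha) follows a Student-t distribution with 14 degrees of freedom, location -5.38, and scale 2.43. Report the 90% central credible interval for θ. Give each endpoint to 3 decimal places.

The t_14 distribution is symmetric; the 90% interval is -5.38 ± t·2.43 with t_{0.95,14} = 1.761.
Half-width: 1.761 × 2.43 = 4.280.
-5.38 − 4.280 = -9.660; -5.38 + 4.280 = -1.100.

[-9.660, -1.100]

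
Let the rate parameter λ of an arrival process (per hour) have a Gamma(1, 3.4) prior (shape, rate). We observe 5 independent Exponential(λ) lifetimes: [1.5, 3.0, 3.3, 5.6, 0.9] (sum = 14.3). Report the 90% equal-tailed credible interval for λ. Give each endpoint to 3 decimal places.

[0.148, 0.594]

Posterior: Gamma(1+5, 3.4+14.3) = Gamma(6, 17.7) (shape, rate).
Equal-tailed 90% interval: Gamma(6, 17.7) quantiles at 0.05 and 0.95.
Posterior mean ≈ 0.339, SD ≈ 0.138; a Normal approximation gives roughly [0.111, 0.567].
Exact: lower = 0.148; upper = 0.594.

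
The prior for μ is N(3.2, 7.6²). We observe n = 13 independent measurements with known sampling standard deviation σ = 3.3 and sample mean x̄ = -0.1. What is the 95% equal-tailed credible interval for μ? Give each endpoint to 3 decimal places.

Posterior precision = 1/7.6² + 13/3.3² = 0.0173 + 1.1938 = 1.2111, so posterior SD = 0.9087.
Posterior mean = (3.2/7.6² + 13·-0.1/3.3²) / 1.2111 = -0.0528.
Interval: -0.0528 ± 1.960 × 0.9087 → [-1.834, 1.728].

[-1.834, 1.728]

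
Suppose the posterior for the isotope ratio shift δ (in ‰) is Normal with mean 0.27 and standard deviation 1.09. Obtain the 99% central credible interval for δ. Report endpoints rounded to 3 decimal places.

The posterior is symmetric, so the 99% equal-tailed interval is δ = 0.27 ± z·1.09 with z = 2.576.
Half-width: 2.576 × 1.09 = 2.808.
0.27 − 2.808 = -2.538; 0.27 + 2.808 = 3.078.

[-2.538, 3.078]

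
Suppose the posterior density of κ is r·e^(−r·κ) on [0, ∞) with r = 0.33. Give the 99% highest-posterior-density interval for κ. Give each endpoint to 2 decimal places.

The exponential density is strictly decreasing on [0, ∞), so the HPD interval is anchored at 0: [0, q] with P(κ ≤ q) = 0.99.
q = −ln(1 − 0.99) / 0.33 = 4.6052 / 0.33 = 13.96.

[0.00, 13.96]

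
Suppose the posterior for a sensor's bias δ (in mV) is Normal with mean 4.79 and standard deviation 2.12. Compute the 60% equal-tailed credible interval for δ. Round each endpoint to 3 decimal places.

[3.006, 6.574]

The posterior is symmetric, so the 60% equal-tailed interval is δ = 4.79 ± z·2.12 with z = 0.842.
Half-width: 0.842 × 2.12 = 1.784.
4.79 − 1.784 = 3.006; 4.79 + 1.784 = 6.574.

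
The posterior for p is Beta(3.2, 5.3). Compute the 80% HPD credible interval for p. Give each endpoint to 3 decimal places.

[0.154, 0.565]

The posterior is unimodal and skewed, so the HPD interval has equal density at both endpoints and is the shortest 80% interval.
Solving f(0.154) = f(0.565) with F(0.565) − F(0.154) = 0.80 gives [0.154, 0.565].
For comparison, the equal-tailed interval is [0.176, 0.591]; the HPD is narrower and shifted toward the mode.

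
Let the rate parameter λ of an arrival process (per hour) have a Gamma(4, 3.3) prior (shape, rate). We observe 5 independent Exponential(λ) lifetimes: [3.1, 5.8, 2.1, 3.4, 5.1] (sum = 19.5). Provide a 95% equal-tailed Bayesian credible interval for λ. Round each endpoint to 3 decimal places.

[0.180, 0.691]

Posterior: Gamma(4+5, 3.3+19.5) = Gamma(9, 22.8) (shape, rate).
Equal-tailed 95% interval: Gamma(9, 22.8) quantiles at 0.025 and 0.975.
Posterior mean ≈ 0.395, SD ≈ 0.132; a Normal approximation gives roughly [0.137, 0.653].
Exact: lower = 0.180; upper = 0.691.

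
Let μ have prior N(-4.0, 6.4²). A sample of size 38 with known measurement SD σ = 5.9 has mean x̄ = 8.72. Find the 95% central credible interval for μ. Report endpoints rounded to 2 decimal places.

[6.59, 10.30]

Posterior precision = 1/6.4² + 38/5.9² = 0.0244 + 1.0916 = 1.1161, so posterior SD = 0.9466.
Posterior mean = (-4.0/6.4² + 38·8.72/5.9²) / 1.1161 = 8.4417.
Interval: 8.4417 ± 1.960 × 0.9466 → [6.59, 10.30].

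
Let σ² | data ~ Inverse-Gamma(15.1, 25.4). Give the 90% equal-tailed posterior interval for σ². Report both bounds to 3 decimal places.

Inverse-Gamma(15.1, 25.4) quantiles: F⁻¹(0.05) and F⁻¹(0.95).
Equivalently, 1/σ² ~ Gamma(15.1, rate = 25.4); invert its 0.95 and 0.05 quantiles.
Posterior mean ≈ 1.801, SD ≈ 0.498; a Normal approximation gives roughly [0.983, 2.620].
Exact: lower = 1.154; upper = 2.724.

[1.154, 2.724]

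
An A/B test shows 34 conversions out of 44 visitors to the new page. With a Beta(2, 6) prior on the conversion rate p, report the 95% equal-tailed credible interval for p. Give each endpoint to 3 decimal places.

[0.562, 0.809]

Posterior: Beta(2+34, 6+10) = Beta(36, 16).
Equal-tailed 95% interval: the 0.025 and 0.975 quantiles of Beta(36, 16).
Posterior mean ≈ 0.692, SD ≈ 0.063; a Normal approximation gives roughly [0.568, 0.817].
Exact: F⁻¹(0.025) = 0.562; F⁻¹(0.975) = 0.809.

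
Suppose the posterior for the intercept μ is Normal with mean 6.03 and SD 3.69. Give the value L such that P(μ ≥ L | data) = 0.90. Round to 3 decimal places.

Need L with P(μ ≥ L) = 0.90: L = 6.03 − z_{0.1}·3.69.
z = 1.282; L = 6.03 − 1.282 × 3.69 = 1.301.

1.301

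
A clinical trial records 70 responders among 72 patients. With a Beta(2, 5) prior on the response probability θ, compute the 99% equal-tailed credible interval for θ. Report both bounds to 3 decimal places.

Posterior: Beta(2+70, 5+2) = Beta(72, 7).
Equal-tailed 99% interval: the 0.005 and 0.995 quantiles of Beta(72, 7).
Posterior mean ≈ 0.911, SD ≈ 0.032; a Normal approximation gives roughly [0.830, 0.993].
Exact: F⁻¹(0.005) = 0.811; F⁻¹(0.995) = 0.973.

[0.811, 0.973]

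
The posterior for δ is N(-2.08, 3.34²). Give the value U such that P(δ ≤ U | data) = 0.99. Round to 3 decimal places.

5.690

Need U with P(δ ≤ U) = 0.99: U = -2.08 + z_{0.01}·3.34.
z = 2.326; U = -2.08 + 2.326 × 3.34 = 5.690.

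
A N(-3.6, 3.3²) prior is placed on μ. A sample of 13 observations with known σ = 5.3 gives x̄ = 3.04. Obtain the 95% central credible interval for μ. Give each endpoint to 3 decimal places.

[-0.691, 4.572]

Posterior precision = 1/3.3² + 13/5.3² = 0.0918 + 0.4628 = 0.5546, so posterior SD = 1.3428.
Posterior mean = (-3.6/3.3² + 13·3.04/5.3²) / 0.5546 = 1.9406.
Interval: 1.9406 ± 1.960 × 1.3428 → [-0.691, 4.572].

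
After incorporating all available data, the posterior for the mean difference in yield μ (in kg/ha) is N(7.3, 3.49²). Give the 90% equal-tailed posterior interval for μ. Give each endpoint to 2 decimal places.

The posterior is symmetric, so the 90% equal-tailed interval is μ = 7.3 ± z·3.49 with z = 1.645.
Half-width: 1.645 × 3.49 = 5.74.
7.3 − 5.74 = 1.56; 7.3 + 5.74 = 13.04.

[1.56, 13.04]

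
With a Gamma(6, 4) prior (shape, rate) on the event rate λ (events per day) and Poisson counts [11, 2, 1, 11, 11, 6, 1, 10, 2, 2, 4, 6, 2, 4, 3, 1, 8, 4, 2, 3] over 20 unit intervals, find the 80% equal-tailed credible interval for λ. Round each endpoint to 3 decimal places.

[3.642, 4.709]

Posterior: Gamma(6+94, 4+20) = Gamma(100, 24) (shape, rate).
Equal-tailed 80% interval: Gamma(100, 24) quantiles at 0.1 and 0.9.
Posterior mean ≈ 4.167, SD ≈ 0.417; a Normal approximation gives roughly [3.633, 4.701].
Exact: lower = 3.642; upper = 4.709.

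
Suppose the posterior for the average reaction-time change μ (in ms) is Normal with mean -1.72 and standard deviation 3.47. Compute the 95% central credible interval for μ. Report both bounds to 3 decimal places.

[-8.521, 5.081]

The posterior is symmetric, so the 95% equal-tailed interval is μ = -1.72 ± z·3.47 with z = 1.960.
Half-width: 1.960 × 3.47 = 6.801.
-1.72 − 6.801 = -8.521; -1.72 + 6.801 = 5.081.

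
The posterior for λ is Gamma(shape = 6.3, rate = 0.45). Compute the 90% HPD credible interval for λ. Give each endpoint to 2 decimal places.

The posterior is unimodal and skewed, so the HPD interval has equal density at both endpoints and is the shortest 90% interval.
Solving f(5.16) = f(22.50) with F(22.50) − F(5.16) = 0.90 gives [5.16, 22.50].
For comparison, the equal-tailed interval is [6.25, 24.25]; the HPD is narrower and shifted toward the mode.

[5.16, 22.50]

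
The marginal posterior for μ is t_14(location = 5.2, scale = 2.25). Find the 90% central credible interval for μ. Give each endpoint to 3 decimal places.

[1.237, 9.163]

The t_14 distribution is symmetric; the 90% interval is 5.2 ± t·2.25 with t_{0.95,14} = 1.761.
Half-width: 1.761 × 2.25 = 3.963.
5.2 − 3.963 = 1.237; 5.2 + 3.963 = 9.163.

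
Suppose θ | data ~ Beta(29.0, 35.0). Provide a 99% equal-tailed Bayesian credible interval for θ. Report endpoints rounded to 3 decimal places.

[0.299, 0.613]

Posterior: Beta(29.0, 35.0).
Equal-tailed 99% interval: the 0.005 and 0.995 quantiles of Beta(29.0, 35.0).
Posterior mean ≈ 0.453, SD ≈ 0.062; a Normal approximation gives roughly [0.294, 0.612].
Exact: F⁻¹(0.005) = 0.299; F⁻¹(0.995) = 0.613.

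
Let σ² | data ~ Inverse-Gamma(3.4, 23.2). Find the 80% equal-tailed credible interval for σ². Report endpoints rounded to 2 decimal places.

[3.95, 17.15]

Inverse-Gamma(3.4, 23.2) quantiles: F⁻¹(0.1) and F⁻¹(0.9).
Equivalently, 1/σ² ~ Gamma(3.4, rate = 23.2); invert its 0.9 and 0.1 quantiles.
Posterior mean ≈ 9.67, SD ≈ 8.17; a Normal approximation gives roughly [-0.80, 20.14].
Exact: lower = 3.95; upper = 17.15.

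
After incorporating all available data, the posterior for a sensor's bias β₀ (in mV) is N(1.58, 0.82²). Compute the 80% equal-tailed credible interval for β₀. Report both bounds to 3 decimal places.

The posterior is symmetric, so the 80% equal-tailed interval is β₀ = 1.58 ± z·0.82 with z = 1.282.
Half-width: 1.282 × 0.82 = 1.051.
1.58 − 1.051 = 0.529; 1.58 + 1.051 = 2.631.

[0.529, 2.631]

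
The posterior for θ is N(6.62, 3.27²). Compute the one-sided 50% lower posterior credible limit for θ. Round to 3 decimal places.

Need L with P(θ ≥ L) = 0.50: L = 6.62 − z_{0.5}·3.27.
z = 0.000; L = 6.62 − 0.000 × 3.27 = 6.620.

6.620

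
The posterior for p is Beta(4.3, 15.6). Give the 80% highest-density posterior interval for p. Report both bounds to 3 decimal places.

The posterior is unimodal and skewed, so the HPD interval has equal density at both endpoints and is the shortest 80% interval.
Solving f(0.090) = f(0.315) with F(0.315) − F(0.090) = 0.80 gives [0.090, 0.315].
For comparison, the equal-tailed interval is [0.107, 0.338]; the HPD is narrower and shifted toward the mode.

[0.090, 0.315]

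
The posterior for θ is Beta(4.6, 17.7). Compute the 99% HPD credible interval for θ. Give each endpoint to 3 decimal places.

The posterior is unimodal and skewed, so the HPD interval has equal density at both endpoints and is the shortest 99% interval.
Solving f(0.035) = f(0.441) with F(0.441) − F(0.035) = 0.99 gives [0.035, 0.441].
For comparison, the equal-tailed interval is [0.046, 0.461]; the HPD is narrower and shifted toward the mode.

[0.035, 0.441]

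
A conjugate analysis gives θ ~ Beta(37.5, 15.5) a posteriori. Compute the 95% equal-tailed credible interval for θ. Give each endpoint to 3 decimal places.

Posterior: Beta(37.5, 15.5).
Equal-tailed 95% interval: the 0.025 and 0.975 quantiles of Beta(37.5, 15.5).
Posterior mean ≈ 0.708, SD ≈ 0.062; a Normal approximation gives roughly [0.586, 0.829].
Exact: F⁻¹(0.025) = 0.579; F⁻¹(0.975) = 0.821.

[0.579, 0.821]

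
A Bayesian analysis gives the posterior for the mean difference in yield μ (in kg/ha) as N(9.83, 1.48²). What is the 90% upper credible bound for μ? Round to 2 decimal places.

11.73

Need U with P(μ ≤ U) = 0.90: U = 9.83 + z_{0.1}·1.48.
z = 1.282; U = 9.83 + 1.282 × 1.48 = 11.73.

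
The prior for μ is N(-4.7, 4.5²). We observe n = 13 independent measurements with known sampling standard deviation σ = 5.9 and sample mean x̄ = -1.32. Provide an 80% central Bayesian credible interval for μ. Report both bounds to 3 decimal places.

Posterior precision = 1/4.5² + 13/5.9² = 0.0494 + 0.3735 = 0.4228, so posterior SD = 1.5378.
Posterior mean = (-4.7/4.5² + 13·-1.32/5.9²) / 0.4228 = -1.7147.
Interval: -1.7147 ± 1.282 × 1.5378 → [-3.686, 0.256].

[-3.686, 0.256]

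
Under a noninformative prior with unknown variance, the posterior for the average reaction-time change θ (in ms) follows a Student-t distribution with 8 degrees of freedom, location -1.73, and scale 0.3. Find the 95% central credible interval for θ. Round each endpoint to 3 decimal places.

The t_8 distribution is symmetric; the 95% interval is -1.73 ± t·0.3 with t_{0.975,8} = 2.306.
Half-width: 2.306 × 0.3 = 0.692.
-1.73 − 0.692 = -2.422; -1.73 + 0.692 = -1.038.

[-2.422, -1.038]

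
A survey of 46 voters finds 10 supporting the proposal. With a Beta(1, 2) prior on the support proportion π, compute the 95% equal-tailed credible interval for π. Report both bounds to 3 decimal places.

Posterior: Beta(1+10, 2+36) = Beta(11, 38).
Equal-tailed 95% interval: the 0.025 and 0.975 quantiles of Beta(11, 38).
Posterior mean ≈ 0.224, SD ≈ 0.059; a Normal approximation gives roughly [0.109, 0.340].
Exact: F⁻¹(0.025) = 0.120; F⁻¹(0.975) = 0.350.

[0.120, 0.350]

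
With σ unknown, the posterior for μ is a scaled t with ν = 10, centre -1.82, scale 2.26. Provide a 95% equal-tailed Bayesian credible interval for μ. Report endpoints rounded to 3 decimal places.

The t_10 distribution is symmetric; the 95% interval is -1.82 ± t·2.26 with t_{0.975,10} = 2.228.
Half-width: 2.228 × 2.26 = 5.036.
-1.82 − 5.036 = -6.856; -1.82 + 5.036 = 3.216.

[-6.856, 3.216]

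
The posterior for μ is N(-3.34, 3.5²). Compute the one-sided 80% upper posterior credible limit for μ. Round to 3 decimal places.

-0.394

Need U with P(μ ≤ U) = 0.80: U = -3.34 + z_{0.2}·3.5.
z = 0.842; U = -3.34 + 0.842 × 3.5 = -0.394.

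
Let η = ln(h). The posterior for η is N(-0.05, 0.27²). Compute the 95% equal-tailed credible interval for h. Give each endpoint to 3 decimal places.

[0.560, 1.615]

On the log scale the 95% interval is -0.05 ± 1.960 × 0.27 = [-0.5792, 0.4792].
Exponentiate: [e^-0.5792, e^0.4792] = [0.560, 1.615].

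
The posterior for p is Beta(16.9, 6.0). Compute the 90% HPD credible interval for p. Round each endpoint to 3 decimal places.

[0.595, 0.886]

The posterior is unimodal and skewed, so the HPD interval has equal density at both endpoints and is the shortest 90% interval.
Solving f(0.595) = f(0.886) with F(0.886) − F(0.595) = 0.90 gives [0.595, 0.886].
For comparison, the equal-tailed interval is [0.579, 0.873]; the HPD is narrower and shifted toward the mode.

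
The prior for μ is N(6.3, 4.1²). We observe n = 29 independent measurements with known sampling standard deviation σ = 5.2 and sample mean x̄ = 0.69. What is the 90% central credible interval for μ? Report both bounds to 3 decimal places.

[-0.561, 2.531]

Posterior precision = 1/4.1² + 29/5.2² = 0.0595 + 1.0725 = 1.1320, so posterior SD = 0.9399.
Posterior mean = (6.3/4.1² + 29·0.69/5.2²) / 1.1320 = 0.9848.
Interval: 0.9848 ± 1.645 × 0.9399 → [-0.561, 2.531].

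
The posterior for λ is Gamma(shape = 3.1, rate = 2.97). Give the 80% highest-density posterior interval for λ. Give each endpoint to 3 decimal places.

[0.239, 1.569]

The posterior is unimodal and skewed, so the HPD interval has equal density at both endpoints and is the shortest 80% interval.
Solving f(0.239) = f(1.569) with F(1.569) − F(0.239) = 0.80 gives [0.239, 1.569].
For comparison, the equal-tailed interval is [0.392, 1.839]; the HPD is narrower and shifted toward the mode.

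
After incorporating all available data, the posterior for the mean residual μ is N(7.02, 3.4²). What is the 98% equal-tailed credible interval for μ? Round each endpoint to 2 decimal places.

[-0.89, 14.93]

The posterior is symmetric, so the 98% equal-tailed interval is μ = 7.02 ± z·3.4 with z = 2.326.
Half-width: 2.326 × 3.4 = 7.91.
7.02 − 7.91 = -0.89; 7.02 + 7.91 = 14.93.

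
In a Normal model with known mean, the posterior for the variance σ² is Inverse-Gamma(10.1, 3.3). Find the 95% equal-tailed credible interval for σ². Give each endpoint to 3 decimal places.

Inverse-Gamma(10.1, 3.3) quantiles: F⁻¹(0.025) and F⁻¹(0.975).
Equivalently, 1/σ² ~ Gamma(10.1, rate = 3.3); invert its 0.975 and 0.025 quantiles.
Posterior mean ≈ 0.363, SD ≈ 0.127; a Normal approximation gives roughly [0.113, 0.612].
Exact: lower = 0.192; upper = 0.678.

[0.192, 0.678]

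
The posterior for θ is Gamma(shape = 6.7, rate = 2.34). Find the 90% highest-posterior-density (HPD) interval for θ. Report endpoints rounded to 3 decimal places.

The posterior is unimodal and skewed, so the HPD interval has equal density at both endpoints and is the shortest 90% interval.
Solving f(1.105) = f(4.556) with F(4.556) − F(1.105) = 0.90 gives [1.105, 4.556].
For comparison, the equal-tailed interval is [1.317, 4.892]; the HPD is narrower and shifted toward the mode.

[1.105, 4.556]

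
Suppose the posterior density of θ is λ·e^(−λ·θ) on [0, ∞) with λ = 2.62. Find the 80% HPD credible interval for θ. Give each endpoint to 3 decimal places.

[0.000, 0.614]

The exponential density is strictly decreasing on [0, ∞), so the HPD interval is anchored at 0: [0, q] with P(θ ≤ q) = 0.80.
q = −ln(1 − 0.80) / 2.62 = 1.6094 / 2.62 = 0.614.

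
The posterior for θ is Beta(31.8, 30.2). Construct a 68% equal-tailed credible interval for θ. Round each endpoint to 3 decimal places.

Posterior: Beta(31.8, 30.2).
Equal-tailed 68% interval: the 0.16 and 0.84 quantiles of Beta(31.8, 30.2).
Posterior mean ≈ 0.513, SD ≈ 0.063; a Normal approximation gives roughly [0.450, 0.576].
Exact: F⁻¹(0.16) = 0.450; F⁻¹(0.84) = 0.576.

[0.450, 0.576]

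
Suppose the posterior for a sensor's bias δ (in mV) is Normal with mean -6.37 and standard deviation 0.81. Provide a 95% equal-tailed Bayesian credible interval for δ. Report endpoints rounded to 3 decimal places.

[-7.958, -4.782]

The posterior is symmetric, so the 95% equal-tailed interval is δ = -6.37 ± z·0.81 with z = 1.960.
Half-width: 1.960 × 0.81 = 1.588.
-6.37 − 1.588 = -7.958; -6.37 + 1.588 = -4.782.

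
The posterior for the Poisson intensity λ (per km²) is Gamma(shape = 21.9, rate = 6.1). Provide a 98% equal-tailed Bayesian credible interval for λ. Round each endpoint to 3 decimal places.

[2.049, 5.611]

Posterior: Gamma(shape 21.9, rate 6.1).
Equal-tailed 98% interval: Gamma(21.9, 6.1) quantiles at 0.01 and 0.99.
Posterior mean ≈ 3.590, SD ≈ 0.767; a Normal approximation gives roughly [1.805, 5.375].
Exact: lower = 2.049; upper = 5.611.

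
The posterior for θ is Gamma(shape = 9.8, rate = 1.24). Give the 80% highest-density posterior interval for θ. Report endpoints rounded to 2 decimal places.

The posterior is unimodal and skewed, so the HPD interval has equal density at both endpoints and is the shortest 80% interval.
Solving f(4.43) = f(10.66) with F(10.66) − F(4.43) = 0.80 gives [4.43, 10.66].
For comparison, the equal-tailed interval is [4.89, 11.26]; the HPD is narrower and shifted toward the mode.

[4.43, 10.66]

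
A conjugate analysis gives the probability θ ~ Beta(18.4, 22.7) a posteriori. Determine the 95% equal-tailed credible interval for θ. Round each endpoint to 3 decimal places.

Posterior: Beta(18.4, 22.7).
Equal-tailed 95% interval: the 0.025 and 0.975 quantiles of Beta(18.4, 22.7).
Posterior mean ≈ 0.448, SD ≈ 0.077; a Normal approximation gives roughly [0.297, 0.598].
Exact: F⁻¹(0.025) = 0.301; F⁻¹(0.975) = 0.599.

[0.301, 0.599]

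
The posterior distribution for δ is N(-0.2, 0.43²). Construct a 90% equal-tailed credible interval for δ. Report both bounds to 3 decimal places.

The posterior is symmetric, so the 90% equal-tailed interval is δ = -0.2 ± z·0.43 with z = 1.645.
Half-width: 1.645 × 0.43 = 0.707.
-0.2 − 0.707 = -0.907; -0.2 + 0.707 = 0.507.

[-0.907, 0.507]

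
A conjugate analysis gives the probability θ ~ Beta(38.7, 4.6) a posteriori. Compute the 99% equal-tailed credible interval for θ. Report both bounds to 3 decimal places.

Posterior: Beta(38.7, 4.6).
Equal-tailed 99% interval: the 0.005 and 0.995 quantiles of Beta(38.7, 4.6).
Posterior mean ≈ 0.894, SD ≈ 0.046; a Normal approximation gives roughly [0.775, 1.013].
Exact: F⁻¹(0.005) = 0.744; F⁻¹(0.995) = 0.978.

[0.744, 0.978]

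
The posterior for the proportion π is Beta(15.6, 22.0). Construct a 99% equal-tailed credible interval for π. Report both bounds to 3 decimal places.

[0.224, 0.623]

Posterior: Beta(15.6, 22.0).
Equal-tailed 99% interval: the 0.005 and 0.995 quantiles of Beta(15.6, 22.0).
Posterior mean ≈ 0.415, SD ≈ 0.079; a Normal approximation gives roughly [0.211, 0.619].
Exact: F⁻¹(0.005) = 0.224; F⁻¹(0.995) = 0.623.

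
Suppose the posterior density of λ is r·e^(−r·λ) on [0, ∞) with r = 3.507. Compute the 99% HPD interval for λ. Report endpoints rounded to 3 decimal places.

The exponential density is strictly decreasing on [0, ∞), so the HPD interval is anchored at 0: [0, q] with P(λ ≤ q) = 0.99.
q = −ln(1 − 0.99) / 3.507 = 4.6052 / 3.507 = 1.313.

[0.000, 1.313]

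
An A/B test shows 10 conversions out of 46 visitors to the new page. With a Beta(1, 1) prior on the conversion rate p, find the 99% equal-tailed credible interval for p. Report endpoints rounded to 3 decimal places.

Posterior: Beta(1+10, 1+36) = Beta(11, 37).
Equal-tailed 99% interval: the 0.005 and 0.995 quantiles of Beta(11, 37).
Posterior mean ≈ 0.229, SD ≈ 0.060; a Normal approximation gives roughly [0.075, 0.384].
Exact: F⁻¹(0.005) = 0.098; F⁻¹(0.995) = 0.402.

[0.098, 0.402]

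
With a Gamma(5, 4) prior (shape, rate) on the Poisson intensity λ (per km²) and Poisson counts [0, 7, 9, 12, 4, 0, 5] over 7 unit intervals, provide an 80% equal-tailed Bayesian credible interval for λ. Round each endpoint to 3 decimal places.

[3.085, 4.590]

Posterior: Gamma(5+37, 4+7) = Gamma(42, 11) (shape, rate).
Equal-tailed 80% interval: Gamma(42, 11) quantiles at 0.1 and 0.9.
Posterior mean ≈ 3.818, SD ≈ 0.589; a Normal approximation gives roughly [3.063, 4.573].
Exact: lower = 3.085; upper = 4.590.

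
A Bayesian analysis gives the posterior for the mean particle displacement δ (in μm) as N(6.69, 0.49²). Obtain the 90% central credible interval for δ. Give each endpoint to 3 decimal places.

[5.884, 7.496]

The posterior is symmetric, so the 90% equal-tailed interval is δ = 6.69 ± z·0.49 with z = 1.645.
Half-width: 1.645 × 0.49 = 0.806.
6.69 − 0.806 = 5.884; 6.69 + 0.806 = 7.496.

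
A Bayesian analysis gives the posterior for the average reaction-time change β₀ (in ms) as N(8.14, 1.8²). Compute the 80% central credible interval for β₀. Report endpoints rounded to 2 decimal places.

[5.83, 10.45]

The posterior is symmetric, so the 80% equal-tailed interval is β₀ = 8.14 ± z·1.8 with z = 1.282.
Half-width: 1.282 × 1.8 = 2.31.
8.14 − 2.31 = 5.83; 8.14 + 2.31 = 10.45.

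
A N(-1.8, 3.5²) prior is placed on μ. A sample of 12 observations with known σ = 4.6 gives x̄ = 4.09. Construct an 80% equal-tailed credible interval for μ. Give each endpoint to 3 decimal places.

[1.758, 4.940]

Posterior precision = 1/3.5² + 12/4.6² = 0.0816 + 0.5671 = 0.6487, so posterior SD = 1.2416.
Posterior mean = (-1.8/3.5² + 12·4.09/4.6²) / 0.6487 = 3.3488.
Interval: 3.3488 ± 1.282 × 1.2416 → [1.758, 4.940].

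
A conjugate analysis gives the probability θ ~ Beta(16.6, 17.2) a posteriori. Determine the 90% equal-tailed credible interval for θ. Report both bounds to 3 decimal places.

Posterior: Beta(16.6, 17.2).
Equal-tailed 90% interval: the 0.05 and 0.95 quantiles of Beta(16.6, 17.2).
Posterior mean ≈ 0.491, SD ≈ 0.085; a Normal approximation gives roughly [0.352, 0.631].
Exact: F⁻¹(0.05) = 0.352; F⁻¹(0.95) = 0.631.

[0.352, 0.631]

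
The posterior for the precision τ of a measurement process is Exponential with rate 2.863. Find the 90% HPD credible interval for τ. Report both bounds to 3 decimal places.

The exponential density is strictly decreasing on [0, ∞), so the HPD interval is anchored at 0: [0, q] with P(τ ≤ q) = 0.90.
q = −ln(1 − 0.90) / 2.863 = 2.3026 / 2.863 = 0.804.

[0.000, 0.804]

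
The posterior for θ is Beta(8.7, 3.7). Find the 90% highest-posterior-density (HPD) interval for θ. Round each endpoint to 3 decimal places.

[0.505, 0.907]

The posterior is unimodal and skewed, so the HPD interval has equal density at both endpoints and is the shortest 90% interval.
Solving f(0.505) = f(0.907) with F(0.907) − F(0.505) = 0.90 gives [0.505, 0.907].
For comparison, the equal-tailed interval is [0.478, 0.887]; the HPD is narrower and shifted toward the mode.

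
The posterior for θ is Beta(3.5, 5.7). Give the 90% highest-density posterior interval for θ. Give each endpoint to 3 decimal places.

The posterior is unimodal and skewed, so the HPD interval has equal density at both endpoints and is the shortest 90% interval.
Solving f(0.128) = f(0.624) with F(0.624) − F(0.128) = 0.90 gives [0.128, 0.624].
For comparison, the equal-tailed interval is [0.146, 0.646]; the HPD is narrower and shifted toward the mode.

[0.128, 0.624]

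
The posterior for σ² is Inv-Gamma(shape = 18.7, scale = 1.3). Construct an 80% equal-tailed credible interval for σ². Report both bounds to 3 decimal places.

[0.053, 0.097]

Inverse-Gamma(18.7, 1.3) quantiles: F⁻¹(0.1) and F⁻¹(0.9).
Equivalently, 1/σ² ~ Gamma(18.7, rate = 1.3); invert its 0.9 and 0.1 quantiles.
Posterior mean ≈ 0.073, SD ≈ 0.018; a Normal approximation gives roughly [0.050, 0.096].
Exact: lower = 0.053; upper = 0.097.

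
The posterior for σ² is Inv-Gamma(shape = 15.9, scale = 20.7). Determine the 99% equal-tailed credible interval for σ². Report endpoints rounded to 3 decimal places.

[0.738, 2.760]

Inverse-Gamma(15.9, 20.7) quantiles: F⁻¹(0.005) and F⁻¹(0.995).
Equivalently, 1/σ² ~ Gamma(15.9, rate = 20.7); invert its 0.995 and 0.005 quantiles.
Posterior mean ≈ 1.389, SD ≈ 0.373; a Normal approximation gives roughly [0.429, 2.349].
Exact: lower = 0.738; upper = 2.760.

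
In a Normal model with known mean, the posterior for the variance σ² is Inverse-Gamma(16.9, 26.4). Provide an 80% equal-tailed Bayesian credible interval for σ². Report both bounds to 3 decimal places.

[1.182, 2.220]

Inverse-Gamma(16.9, 26.4) quantiles: F⁻¹(0.1) and F⁻¹(0.9).
Equivalently, 1/σ² ~ Gamma(16.9, rate = 26.4); invert its 0.9 and 0.1 quantiles.
Posterior mean ≈ 1.660, SD ≈ 0.430; a Normal approximation gives roughly [1.109, 2.212].
Exact: lower = 1.182; upper = 2.220.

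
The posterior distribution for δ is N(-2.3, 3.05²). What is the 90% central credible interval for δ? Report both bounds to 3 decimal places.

The posterior is symmetric, so the 90% equal-tailed interval is δ = -2.3 ± z·3.05 with z = 1.645.
Half-width: 1.645 × 3.05 = 5.017.
-2.3 − 5.017 = -7.317; -2.3 + 5.017 = 2.717.

[-7.317, 2.717]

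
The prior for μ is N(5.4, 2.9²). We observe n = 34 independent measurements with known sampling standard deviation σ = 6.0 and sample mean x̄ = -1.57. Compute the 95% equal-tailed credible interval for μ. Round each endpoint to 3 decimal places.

[-2.691, 1.110]

Posterior precision = 1/2.9² + 34/6.0² = 0.1189 + 0.9444 = 1.0634, so posterior SD = 0.9698.
Posterior mean = (5.4/2.9² + 34·-1.57/6.0²) / 1.0634 = -0.7906.
Interval: -0.7906 ± 1.960 × 0.9698 → [-2.691, 1.110].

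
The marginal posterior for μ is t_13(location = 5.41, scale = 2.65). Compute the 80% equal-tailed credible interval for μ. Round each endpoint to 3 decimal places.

The t_13 distribution is symmetric; the 80% interval is 5.41 ± t·2.65 with t_{0.9,13} = 1.350.
Half-width: 1.350 × 2.65 = 3.578.
5.41 − 3.578 = 1.832; 5.41 + 3.578 = 8.988.

[1.832, 8.988]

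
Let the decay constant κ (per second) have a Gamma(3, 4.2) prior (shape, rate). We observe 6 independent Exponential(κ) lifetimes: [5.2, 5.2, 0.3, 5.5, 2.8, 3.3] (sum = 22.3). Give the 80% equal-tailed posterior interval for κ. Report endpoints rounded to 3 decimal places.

[0.205, 0.490]

Posterior: Gamma(3+6, 4.2+22.3) = Gamma(9, 26.5) (shape, rate).
Equal-tailed 80% interval: Gamma(9, 26.5) quantiles at 0.1 and 0.9.
Posterior mean ≈ 0.340, SD ≈ 0.113; a Normal approximation gives roughly [0.195, 0.485].
Exact: lower = 0.205; upper = 0.490.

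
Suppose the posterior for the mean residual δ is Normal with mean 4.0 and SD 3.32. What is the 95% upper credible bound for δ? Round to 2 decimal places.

Need U with P(δ ≤ U) = 0.95: U = 4.0 + z_{0.05}·3.32.
z = 1.645; U = 4.0 + 1.645 × 3.32 = 9.46.

9.46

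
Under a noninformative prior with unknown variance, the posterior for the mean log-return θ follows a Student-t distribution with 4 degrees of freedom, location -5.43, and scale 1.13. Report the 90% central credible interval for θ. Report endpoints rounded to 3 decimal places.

The t_4 distribution is symmetric; the 90% interval is -5.43 ± t·1.13 with t_{0.95,4} = 2.132.
Half-width: 2.132 × 1.13 = 2.409.
-5.43 − 2.409 = -7.839; -5.43 + 2.409 = -3.021.

[-7.839, -3.021]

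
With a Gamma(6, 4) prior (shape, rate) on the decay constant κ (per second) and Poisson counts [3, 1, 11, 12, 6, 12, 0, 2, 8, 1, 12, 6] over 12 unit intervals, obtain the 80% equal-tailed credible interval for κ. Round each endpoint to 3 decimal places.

Posterior: Gamma(6+74, 4+12) = Gamma(80, 16) (shape, rate).
Equal-tailed 80% interval: Gamma(80, 16) quantiles at 0.1 and 0.9.
Posterior mean ≈ 5.000, SD ≈ 0.559; a Normal approximation gives roughly [4.284, 5.716].
Exact: lower = 4.298; upper = 5.728.

[4.298, 5.728]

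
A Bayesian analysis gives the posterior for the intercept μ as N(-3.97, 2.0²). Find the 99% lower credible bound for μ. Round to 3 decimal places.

-8.623

Need L with P(μ ≥ L) = 0.99: L = -3.97 − z_{0.01}·2.0.
z = 2.326; L = -3.97 − 2.326 × 2.0 = -8.623.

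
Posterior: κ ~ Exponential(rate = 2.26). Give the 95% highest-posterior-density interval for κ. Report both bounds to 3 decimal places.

[0.000, 1.326]

The exponential density is strictly decreasing on [0, ∞), so the HPD interval is anchored at 0: [0, q] with P(κ ≤ q) = 0.95.
q = −ln(1 − 0.95) / 2.26 = 2.9957 / 2.26 = 1.326.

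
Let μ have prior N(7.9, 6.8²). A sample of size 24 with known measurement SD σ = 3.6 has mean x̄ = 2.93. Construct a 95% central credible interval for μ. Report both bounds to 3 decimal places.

Posterior precision = 1/6.8² + 24/3.6² = 0.0216 + 1.8519 = 1.8735, so posterior SD = 0.7306.
Posterior mean = (7.9/6.8² + 24·2.93/3.6²) / 1.8735 = 2.9874.
Interval: 2.9874 ± 1.960 × 0.7306 → [1.555, 4.419].

[1.555, 4.419]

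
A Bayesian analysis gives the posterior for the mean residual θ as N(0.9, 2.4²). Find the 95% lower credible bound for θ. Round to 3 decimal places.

-3.048

Need L with P(θ ≥ L) = 0.95: L = 0.9 − z_{0.05}·2.4.
z = 1.645; L = 0.9 − 1.645 × 2.4 = -3.048.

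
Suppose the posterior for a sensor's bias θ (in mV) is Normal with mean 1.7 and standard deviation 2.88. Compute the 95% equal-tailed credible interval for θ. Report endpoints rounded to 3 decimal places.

The posterior is symmetric, so the 95% equal-tailed interval is θ = 1.7 ± z·2.88 with z = 1.960.
Half-width: 1.960 × 2.88 = 5.645.
1.7 − 5.645 = -3.945; 1.7 + 5.645 = 7.345.

[-3.945, 7.345]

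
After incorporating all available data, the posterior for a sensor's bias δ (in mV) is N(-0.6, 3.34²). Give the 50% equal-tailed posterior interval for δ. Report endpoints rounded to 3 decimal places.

The posterior is symmetric, so the 50% equal-tailed interval is δ = -0.6 ± z·3.34 with z = 0.674.
Half-width: 0.674 × 3.34 = 2.253.
-0.6 − 2.253 = -2.853; -0.6 + 2.253 = 1.653.

[-2.853, 1.653]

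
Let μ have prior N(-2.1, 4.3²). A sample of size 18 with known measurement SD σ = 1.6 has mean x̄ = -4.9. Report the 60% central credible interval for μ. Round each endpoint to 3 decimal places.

Posterior precision = 1/4.3² + 18/1.6² = 0.0541 + 7.0312 = 7.0853, so posterior SD = 0.3757.
Posterior mean = (-2.1/4.3² + 18·-4.9/1.6²) / 7.0853 = -4.8786.
Interval: -4.8786 ± 0.842 × 0.3757 → [-5.195, -4.562].

[-5.195, -4.562]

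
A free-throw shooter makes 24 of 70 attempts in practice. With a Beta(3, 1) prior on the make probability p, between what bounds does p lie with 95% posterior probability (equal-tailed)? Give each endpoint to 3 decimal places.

Posterior: Beta(3+24, 1+46) = Beta(27, 47).
Equal-tailed 95% interval: the 0.025 and 0.975 quantiles of Beta(27, 47).
Posterior mean ≈ 0.365, SD ≈ 0.056; a Normal approximation gives roughly [0.256, 0.474].
Exact: F⁻¹(0.025) = 0.260; F⁻¹(0.975) = 0.477.

[0.260, 0.477]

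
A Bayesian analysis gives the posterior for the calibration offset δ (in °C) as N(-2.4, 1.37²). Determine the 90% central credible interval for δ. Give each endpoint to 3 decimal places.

The posterior is symmetric, so the 90% equal-tailed interval is δ = -2.4 ± z·1.37 with z = 1.645.
Half-width: 1.645 × 1.37 = 2.253.
-2.4 − 2.253 = -4.653; -2.4 + 2.253 = -0.147.

[-4.653, -0.147]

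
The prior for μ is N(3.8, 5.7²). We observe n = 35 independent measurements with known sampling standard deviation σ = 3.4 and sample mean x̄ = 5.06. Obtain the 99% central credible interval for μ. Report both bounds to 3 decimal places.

[3.574, 6.520]

Posterior precision = 1/5.7² + 35/3.4² = 0.0308 + 3.0277 = 3.0585, so posterior SD = 0.5718.
Posterior mean = (3.8/5.7² + 35·5.06/3.4²) / 3.0585 = 5.0473.
Interval: 5.0473 ± 2.576 × 0.5718 → [3.574, 6.520].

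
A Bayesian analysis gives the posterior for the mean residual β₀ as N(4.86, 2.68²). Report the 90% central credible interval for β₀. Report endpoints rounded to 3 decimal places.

The posterior is symmetric, so the 90% equal-tailed interval is β₀ = 4.86 ± z·2.68 with z = 1.645.
Half-width: 1.645 × 2.68 = 4.408.
4.86 − 4.408 = 0.452; 4.86 + 4.408 = 9.268.

[0.452, 9.268]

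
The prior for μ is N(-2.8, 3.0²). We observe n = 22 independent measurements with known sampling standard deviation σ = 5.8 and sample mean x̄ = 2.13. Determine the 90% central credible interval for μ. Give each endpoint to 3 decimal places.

[-0.466, 3.295]

Posterior precision = 1/3.0² + 22/5.8² = 0.1111 + 0.6540 = 0.7651, so posterior SD = 1.1433.
Posterior mean = (-2.8/3.0² + 22·2.13/5.8²) / 0.7651 = 1.4140.
Interval: 1.4140 ± 1.645 × 1.1433 → [-0.466, 3.295].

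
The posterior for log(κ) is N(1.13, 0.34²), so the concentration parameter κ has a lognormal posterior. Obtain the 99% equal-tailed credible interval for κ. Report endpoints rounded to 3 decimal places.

[1.289, 7.432]

On the log scale the 99% interval is 1.13 ± 2.576 × 0.34 = [0.2542, 2.0058].
Exponentiate: [e^0.2542, e^2.0058] = [1.289, 7.432].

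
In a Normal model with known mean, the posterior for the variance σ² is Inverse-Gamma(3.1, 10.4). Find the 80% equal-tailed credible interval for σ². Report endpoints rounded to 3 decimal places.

Inverse-Gamma(3.1, 10.4) quantiles: F⁻¹(0.1) and F⁻¹(0.9).
Equivalently, 1/σ² ~ Gamma(3.1, rate = 10.4); invert its 0.9 and 0.1 quantiles.
Posterior mean ≈ 4.952, SD ≈ 4.722; a Normal approximation gives roughly [-1.099, 11.004].
Exact: lower = 1.904; upper = 8.937.

[1.904, 8.937]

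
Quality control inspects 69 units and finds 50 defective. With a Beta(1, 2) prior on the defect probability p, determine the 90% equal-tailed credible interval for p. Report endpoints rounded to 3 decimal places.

Posterior: Beta(1+50, 2+19) = Beta(51, 21).
Equal-tailed 90% interval: the 0.05 and 0.95 quantiles of Beta(51, 21).
Posterior mean ≈ 0.708, SD ≈ 0.053; a Normal approximation gives roughly [0.621, 0.796].
Exact: F⁻¹(0.05) = 0.618; F⁻¹(0.95) = 0.792.

[0.618, 0.792]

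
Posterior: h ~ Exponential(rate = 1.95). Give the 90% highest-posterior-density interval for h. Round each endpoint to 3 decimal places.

[0.000, 1.181]

The exponential density is strictly decreasing on [0, ∞), so the HPD interval is anchored at 0: [0, q] with P(h ≤ q) = 0.90.
q = −ln(1 − 0.90) / 1.95 = 2.3026 / 1.95 = 1.181.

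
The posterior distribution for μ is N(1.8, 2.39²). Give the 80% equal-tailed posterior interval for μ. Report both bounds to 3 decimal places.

The posterior is symmetric, so the 80% equal-tailed interval is μ = 1.8 ± z·2.39 with z = 1.282.
Half-width: 1.282 × 2.39 = 3.063.
1.8 − 3.063 = -1.263; 1.8 + 3.063 = 4.863.

[-1.263, 4.863]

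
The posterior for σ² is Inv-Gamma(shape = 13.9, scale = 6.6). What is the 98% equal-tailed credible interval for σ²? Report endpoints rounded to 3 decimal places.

Inverse-Gamma(13.9, 6.6) quantiles: F⁻¹(0.01) and F⁻¹(0.99).
Equivalently, 1/σ² ~ Gamma(13.9, rate = 6.6); invert its 0.99 and 0.01 quantiles.
Posterior mean ≈ 0.512, SD ≈ 0.148; a Normal approximation gives roughly [0.167, 0.857].
Exact: lower = 0.275; upper = 0.983.

[0.275, 0.983]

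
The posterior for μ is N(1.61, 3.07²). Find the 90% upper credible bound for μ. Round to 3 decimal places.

Need U with P(μ ≤ U) = 0.90: U = 1.61 + z_{0.1}·3.07.
z = 1.282; U = 1.61 + 1.282 × 3.07 = 5.544.

5.544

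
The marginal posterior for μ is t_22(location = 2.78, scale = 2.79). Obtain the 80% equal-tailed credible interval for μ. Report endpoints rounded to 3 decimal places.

The t_22 distribution is symmetric; the 80% interval is 2.78 ± t·2.79 with t_{0.9,22} = 1.321.
Half-width: 1.321 × 2.79 = 3.686.
2.78 − 3.686 = -0.906; 2.78 + 3.686 = 6.466.

[-0.906, 6.466]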